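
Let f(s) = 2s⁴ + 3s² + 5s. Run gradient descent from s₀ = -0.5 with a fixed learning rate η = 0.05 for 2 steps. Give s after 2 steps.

-0.56845

f′(s) = 8s³ + 6s + 5
s₁ = -0.5 − 0.05·1 = -0.55
s₂ = -0.55 − 0.05·0.369 = -0.56845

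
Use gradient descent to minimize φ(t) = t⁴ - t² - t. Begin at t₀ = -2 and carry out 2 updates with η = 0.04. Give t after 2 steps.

φ′(t) = 4t³ - 2t - 1
Step 1: φ′(-2) = -29; t₁ = -2 − 0.04·(-29) = -0.84
Step 2: φ′(-0.84) = -1.690816; t₂ = -0.84 − 0.04·(-1.690816) = -0.77236736

-0.77236736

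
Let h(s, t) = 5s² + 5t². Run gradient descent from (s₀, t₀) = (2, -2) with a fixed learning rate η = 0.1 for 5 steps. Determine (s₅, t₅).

(0, 0)

∇h = (10s, 10t)
(s₁, t₁) = (2, -2) − 0.1·(20, -20) = (0, 0)
(s₂, t₂) = (0, 0) − 0.1·(0, 0) = (0, 0)
(s₃, t₃) = (0, 0) − 0.1·(0, 0) = (0, 0)
(s₄, t₄) = (0, 0) − 0.1·(0, 0) = (0, 0)
(s₅, t₅) = (0, 0) − 0.1·(0, 0) = (0, 0)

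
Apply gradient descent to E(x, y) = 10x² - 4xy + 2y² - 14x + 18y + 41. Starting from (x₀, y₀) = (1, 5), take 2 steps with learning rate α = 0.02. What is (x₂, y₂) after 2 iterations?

(1.3936, 3.7168)

∇E = (20x - 4y - 14, -4x + 4y + 18)
(x₁, y₁) = (1, 5) − 0.02·(-14, 34) = (1.28, 4.32)
(x₂, y₂) = (1.28, 4.32) − 0.02·(-5.68, 30.16) = (1.3936, 3.7168)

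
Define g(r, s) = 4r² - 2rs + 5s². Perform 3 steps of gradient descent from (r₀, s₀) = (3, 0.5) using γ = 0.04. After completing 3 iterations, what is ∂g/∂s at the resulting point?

∇g = (8r - 2s, -2r + 10s)
(r₁, s₁) = (3, 0.5) − 0.04·(23, -1) = (2.08, 0.54)
(r₂, s₂) = (2.08, 0.54) − 0.04·(15.56, 1.24) = (1.4576, 0.4904)
(r₃, s₃) = (1.4576, 0.4904) − 0.04·(10.68, 1.9888) = (1.0304, 0.410848)
∂g/∂s at (1.0304, 0.410848) = 2.04768

2.04768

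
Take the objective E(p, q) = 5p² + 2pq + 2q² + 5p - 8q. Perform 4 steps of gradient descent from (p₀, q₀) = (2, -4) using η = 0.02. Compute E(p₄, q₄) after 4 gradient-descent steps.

36.88963685281792

∇E = (10p + 2q + 5, 2p + 4q - 8)
(p₁, q₁) = (2, -4) − 0.02·(17, -20) = (1.66, -3.6)
(p₂, q₂) = (1.66, -3.6) − 0.02·(14.4, -19.08) = (1.372, -3.2184)
(p₃, q₃) = (1.372, -3.2184) − 0.02·(12.2832, -18.1296) = (1.126336, -2.855808)
(p₄, q₄) = (1.126336, -2.855808) − 0.02·(10.551744, -17.17056) = (0.91530112, -2.5123968)
E(0.91530112, -2.5123968) = 36.88963685281792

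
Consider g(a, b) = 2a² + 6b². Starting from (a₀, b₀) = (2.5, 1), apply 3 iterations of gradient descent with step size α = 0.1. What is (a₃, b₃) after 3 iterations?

∇g = (4a, 12b)
Step 1: at (2.5, 1), ∇g = (10, 12) → (2.5, 1) − 0.1·(10, 12) = (1.5, -0.2)
Step 2: at (1.5, -0.2), ∇g = (6, -2.4) → (1.5, -0.2) − 0.1·(6, -2.4) = (0.9, 0.04)
Step 3: at (0.9, 0.04), ∇g = (3.6, 0.48) → (0.9, 0.04) − 0.1·(3.6, 0.48) = (0.54, -0.008)

(0.54, -0.008)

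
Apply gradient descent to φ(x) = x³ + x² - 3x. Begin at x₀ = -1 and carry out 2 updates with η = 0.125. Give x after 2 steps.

-0.3984375

φ′(x) = 3x² + 2x - 3
x₁ = -1 − 0.125·(-2) = -0.75
x₂ = -0.75 − 0.125·(-2.8125) = -0.3984375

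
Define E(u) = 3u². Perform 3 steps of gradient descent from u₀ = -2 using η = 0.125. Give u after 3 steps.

E′(u) = 6u
Step 1: E′(-2) = -12; u₁ = -2 − 0.125·(-12) = -0.5
Step 2: E′(-0.5) = -3; u₂ = -0.5 − 0.125·(-3) = -0.125
Step 3: E′(-0.125) = -0.75; u₃ = -0.125 − 0.125·(-0.75) = -0.03125

-0.03125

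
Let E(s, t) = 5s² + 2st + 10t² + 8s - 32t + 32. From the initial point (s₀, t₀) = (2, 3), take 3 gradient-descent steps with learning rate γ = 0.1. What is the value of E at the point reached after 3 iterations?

44.087936

∇E = (10s + 2t + 8, 2s + 20t - 32)
(s₁, t₁) = (2, 3) − 0.1·(34, 32) = (-1.4, -0.2)
(s₂, t₂) = (-1.4, -0.2) − 0.1·(-6.4, -38.8) = (-0.76, 3.68)
(s₃, t₃) = (-0.76, 3.68) − 0.1·(7.76, 40.08) = (-1.536, -0.328)
E(-1.536, -0.328) = 44.087936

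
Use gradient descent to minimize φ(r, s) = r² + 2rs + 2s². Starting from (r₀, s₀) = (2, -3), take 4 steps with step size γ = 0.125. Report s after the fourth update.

-1.171875

∇φ = (2r + 2s, 2r + 4s)
Step 1: at (2, -3), ∇φ = (-2, -8) → (2, -3) − 0.125·(-2, -8) = (2.25, -2)
Step 2: at (2.25, -2), ∇φ = (0.5, -3.5) → (2.25, -2) − 0.125·(0.5, -3.5) = (2.1875, -1.5625)
Step 3: at (2.1875, -1.5625), ∇φ = (1.25, -1.875) → (2.1875, -1.5625) − 0.125·(1.25, -1.875) = (2.03125, -1.328125)
Step 4: at (2.03125, -1.328125), ∇φ = (1.40625, -1.25) → (2.03125, -1.328125) − 0.125·(1.40625, -1.25) = (1.85546875, -1.171875)
s = -1.171875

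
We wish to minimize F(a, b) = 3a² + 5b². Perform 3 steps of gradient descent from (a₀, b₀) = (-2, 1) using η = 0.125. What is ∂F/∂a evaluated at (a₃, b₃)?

∇F = (6a, 10b)
(a₁, b₁) = (-2, 1) − 0.125·(-12, 10) = (-0.5, -0.25)
(a₂, b₂) = (-0.5, -0.25) − 0.125·(-3, -2.5) = (-0.125, 0.0625)
(a₃, b₃) = (-0.125, 0.0625) − 0.125·(-0.75, 0.625) = (-0.03125, -0.015625)
∂F/∂a at (-0.03125, -0.015625) = -0.1875

-0.1875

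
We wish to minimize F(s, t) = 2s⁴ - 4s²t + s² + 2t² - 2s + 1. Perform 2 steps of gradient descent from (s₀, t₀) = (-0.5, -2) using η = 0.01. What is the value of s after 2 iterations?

∇F = (8s³ - 8st + 2s - 2, -4s² + 4t)
(s₁, t₁) = (-0.5, -2) − 0.01·(-12, -9) = (-0.38, -1.91)
(s₂, t₂) = (-0.38, -1.91) − 0.01·(-9.005376, -8.2176) = (-0.28994624, -1.827824)
s = -0.28994624

-0.28994624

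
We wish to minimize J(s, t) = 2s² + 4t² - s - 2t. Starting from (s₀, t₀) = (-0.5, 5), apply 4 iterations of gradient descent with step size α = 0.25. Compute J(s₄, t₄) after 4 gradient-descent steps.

∇J = (4s - 1, 8t - 2)
Step 1: at (-0.5, 5), ∇J = (-3, 38) → (-0.5, 5) − 0.25·(-3, 38) = (0.25, -4.5)
Step 2: at (0.25, -4.5), ∇J = (0, -38) → (0.25, -4.5) − 0.25·(0, -38) = (0.25, 5)
Step 3: at (0.25, 5), ∇J = (0, 38) → (0.25, 5) − 0.25·(0, 38) = (0.25, -4.5)
Step 4: at (0.25, -4.5), ∇J = (0, -38) → (0.25, -4.5) − 0.25·(0, -38) = (0.25, 5)
J(0.25, 5) = 89.875

89.875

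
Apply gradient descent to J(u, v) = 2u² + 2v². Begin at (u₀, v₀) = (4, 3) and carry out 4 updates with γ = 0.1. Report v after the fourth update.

0.3888

∇J = (4u, 4v)
(u₁, v₁) = (4, 3) − 0.1·(16, 12) = (2.4, 1.8)
(u₂, v₂) = (2.4, 1.8) − 0.1·(9.6, 7.2) = (1.44, 1.08)
(u₃, v₃) = (1.44, 1.08) − 0.1·(5.76, 4.32) = (0.864, 0.648)
(u₄, v₄) = (0.864, 0.648) − 0.1·(3.456, 2.592) = (0.5184, 0.3888)
v = 0.3888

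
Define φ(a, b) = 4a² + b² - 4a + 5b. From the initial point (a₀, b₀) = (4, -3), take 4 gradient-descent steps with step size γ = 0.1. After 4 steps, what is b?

∇φ = (8a - 4, 2b + 5)
(a₁, b₁) = (4, -3) − 0.1·(28, -1) = (1.2, -2.9)
(a₂, b₂) = (1.2, -2.9) − 0.1·(5.6, -0.8) = (0.64, -2.82)
(a₃, b₃) = (0.64, -2.82) − 0.1·(1.12, -0.64) = (0.528, -2.756)
(a₄, b₄) = (0.528, -2.756) − 0.1·(0.224, -0.512) = (0.5056, -2.7048)
b = -2.7048

-2.7048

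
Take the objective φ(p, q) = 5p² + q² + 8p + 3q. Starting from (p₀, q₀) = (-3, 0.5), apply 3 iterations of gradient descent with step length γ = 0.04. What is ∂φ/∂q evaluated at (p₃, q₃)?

3.114752

∇φ = (10p + 8, 2q + 3)
(p₁, q₁) = (-3, 0.5) − 0.04·(-22, 4) = (-2.12, 0.34)
(p₂, q₂) = (-2.12, 0.34) − 0.04·(-13.2, 3.68) = (-1.592, 0.1928)
(p₃, q₃) = (-1.592, 0.1928) − 0.04·(-7.92, 3.3856) = (-1.2752, 0.057376)
∂φ/∂q at (-1.2752, 0.057376) = 3.114752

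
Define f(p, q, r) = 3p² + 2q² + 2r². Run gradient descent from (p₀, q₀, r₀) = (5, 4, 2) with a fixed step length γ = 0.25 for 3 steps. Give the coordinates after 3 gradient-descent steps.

(-0.625, 0, 0)

∇f = (6p, 4q, 4r)
Step 1: at (5, 4, 2), ∇f = (30, 16, 8) → (5, 4, 2) − 0.25·(30, 16, 8) = (-2.5, 0, 0)
Step 2: at (-2.5, 0, 0), ∇f = (-15, 0, 0) → (-2.5, 0, 0) − 0.25·(-15, 0, 0) = (1.25, 0, 0)
Step 3: at (1.25, 0, 0), ∇f = (7.5, 0, 0) → (1.25, 0, 0) − 0.25·(7.5, 0, 0) = (-0.625, 0, 0)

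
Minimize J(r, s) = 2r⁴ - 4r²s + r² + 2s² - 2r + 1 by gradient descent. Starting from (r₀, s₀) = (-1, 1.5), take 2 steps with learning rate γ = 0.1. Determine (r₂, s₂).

(-0.84, 1.18)

∇J = (8r³ - 8rs + 2r - 2, -4r² + 4s)
Step 1: at (-1, 1.5), ∇J = (0, 2) → (-1, 1.5) − 0.1·(0, 2) = (-1, 1.3)
Step 2: at (-1, 1.3), ∇J = (-1.6, 1.2) → (-1, 1.3) − 0.1·(-1.6, 1.2) = (-0.84, 1.18)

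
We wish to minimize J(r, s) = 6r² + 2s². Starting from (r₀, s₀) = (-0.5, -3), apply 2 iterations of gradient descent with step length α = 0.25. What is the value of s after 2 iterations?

∇J = (12r, 4s)
Step 1: at (-0.5, -3), ∇J = (-6, -12) → (-0.5, -3) − 0.25·(-6, -12) = (1, 0)
Step 2: at (1, 0), ∇J = (12, 0) → (1, 0) − 0.25·(12, 0) = (-2, 0)
s = 0

0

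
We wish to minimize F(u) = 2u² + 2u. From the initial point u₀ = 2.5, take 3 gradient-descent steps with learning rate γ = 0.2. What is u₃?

-0.476

F′(u) = 4u + 2
u₁ = 2.5 − 0.2·12 = 0.1
u₂ = 0.1 − 0.2·2.4 = -0.38
u₃ = -0.38 − 0.2·0.48 = -0.476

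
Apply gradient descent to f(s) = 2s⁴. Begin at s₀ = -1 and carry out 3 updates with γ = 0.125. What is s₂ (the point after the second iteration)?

0

f′(s) = 8s³
Step 1: f′(-1) = -8; s₁ = -1 − 0.125·(-8) = 0
Step 2: f′(0) = 0; s₂ = 0 − 0.125·0 = 0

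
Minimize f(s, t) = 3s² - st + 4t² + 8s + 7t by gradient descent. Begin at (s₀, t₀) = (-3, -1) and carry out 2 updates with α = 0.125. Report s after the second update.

∇f = (6s - t + 8, -s + 8t + 7)
Step 1: at (-3, -1), ∇f = (-9, 2) → (-3, -1) − 0.125·(-9, 2) = (-1.875, -1.25)
Step 2: at (-1.875, -1.25), ∇f = (-2, -1.125) → (-1.875, -1.25) − 0.125·(-2, -1.125) = (-1.625, -1.109375)
s = -1.625

-1.625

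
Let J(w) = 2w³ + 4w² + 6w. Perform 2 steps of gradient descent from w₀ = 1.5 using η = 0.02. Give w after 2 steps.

0.519972

J′(w) = 6w² + 8w + 6
w₁ = 1.5 − 0.02·31.5 = 0.87
w₂ = 0.87 − 0.02·17.5014 = 0.519972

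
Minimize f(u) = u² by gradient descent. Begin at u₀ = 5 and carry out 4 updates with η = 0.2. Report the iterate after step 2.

1.8

f′(u) = 2u
Step 1: f′(5) = 10; u₁ = 5 − 0.2·10 = 3
Step 2: f′(3) = 6; u₂ = 3 − 0.2·6 = 1.8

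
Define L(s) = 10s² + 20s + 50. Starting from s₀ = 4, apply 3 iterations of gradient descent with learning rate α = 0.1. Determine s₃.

-6

L′(s) = 20s + 20
Step 1: L′(4) = 100; s₁ = 4 − 0.1·100 = -6
Step 2: L′(-6) = -100; s₂ = -6 − 0.1·(-100) = 4
Step 3: L′(4) = 100; s₃ = 4 − 0.1·100 = -6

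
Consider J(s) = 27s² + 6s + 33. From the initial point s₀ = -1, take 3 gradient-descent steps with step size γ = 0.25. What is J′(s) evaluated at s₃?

93750

J′(s) = 54s + 6
Step 1: J′(-1) = -48; s₁ = -1 − 0.25·(-48) = 11
Step 2: J′(11) = 600; s₂ = 11 − 0.25·600 = -139
Step 3: J′(-139) = -7500; s₃ = -139 − 0.25·(-7500) = 1736
J′(s) at (1736) = 93750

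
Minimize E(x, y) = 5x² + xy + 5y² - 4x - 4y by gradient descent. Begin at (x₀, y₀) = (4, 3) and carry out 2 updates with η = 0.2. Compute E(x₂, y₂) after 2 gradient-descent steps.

∇E = (10x + y - 4, x + 10y - 4)
(x₁, y₁) = (4, 3) − 0.2·(39, 30) = (-3.8, -3)
(x₂, y₂) = (-3.8, -3) − 0.2·(-45, -37.8) = (5.2, 4.56)
E(5.2, 4.56) = 223.84

223.84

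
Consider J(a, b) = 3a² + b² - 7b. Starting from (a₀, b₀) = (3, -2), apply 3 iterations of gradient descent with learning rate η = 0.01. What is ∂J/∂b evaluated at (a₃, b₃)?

∇J = (6a, 2b - 7)
(a₁, b₁) = (3, -2) − 0.01·(18, -11) = (2.82, -1.89)
(a₂, b₂) = (2.82, -1.89) − 0.01·(16.92, -10.78) = (2.6508, -1.7822)
(a₃, b₃) = (2.6508, -1.7822) − 0.01·(15.9048, -10.5644) = (2.491752, -1.676556)
∂J/∂b at (2.491752, -1.676556) = -10.353112

-10.353112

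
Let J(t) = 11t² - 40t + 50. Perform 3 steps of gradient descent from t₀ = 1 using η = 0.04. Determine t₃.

1.816768

J′(t) = 22t - 40
Step 1: J′(1) = -18; t₁ = 1 − 0.04·(-18) = 1.72
Step 2: J′(1.72) = -2.16; t₂ = 1.72 − 0.04·(-2.16) = 1.8064
Step 3: J′(1.8064) = -0.2592; t₃ = 1.8064 − 0.04·(-0.2592) = 1.816768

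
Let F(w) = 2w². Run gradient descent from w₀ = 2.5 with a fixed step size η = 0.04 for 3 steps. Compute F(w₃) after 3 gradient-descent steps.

4.3912253952

F′(w) = 4w
Step 1: F′(2.5) = 10; w₁ = 2.5 − 0.04·10 = 2.1
Step 2: F′(2.1) = 8.4; w₂ = 2.1 − 0.04·8.4 = 1.764
Step 3: F′(1.764) = 7.056; w₃ = 1.764 − 0.04·7.056 = 1.48176
F(1.48176) = 4.3912253952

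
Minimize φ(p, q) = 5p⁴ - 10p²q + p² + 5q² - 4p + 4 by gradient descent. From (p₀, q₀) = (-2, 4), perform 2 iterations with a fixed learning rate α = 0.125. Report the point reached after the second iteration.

(-7.75, 0.25)

∇φ = (20p³ - 20pq + 2p - 4, -10p² + 10q)
Step 1: at (-2, 4), ∇φ = (-8, 0) → (-2, 4) − 0.125·(-8, 0) = (-1, 4)
Step 2: at (-1, 4), ∇φ = (54, 30) → (-1, 4) − 0.125·(54, 30) = (-7.75, 0.25)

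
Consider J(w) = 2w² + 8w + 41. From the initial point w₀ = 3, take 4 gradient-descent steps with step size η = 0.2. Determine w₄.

-1.992

J′(w) = 4w + 8
Step 1: J′(3) = 20; w₁ = 3 − 0.2·20 = -1
Step 2: J′(-1) = 4; w₂ = -1 − 0.2·4 = -1.8
Step 3: J′(-1.8) = 0.8; w₃ = -1.8 − 0.2·0.8 = -1.96
Step 4: J′(-1.96) = 0.16; w₄ = -1.96 − 0.2·0.16 = -1.992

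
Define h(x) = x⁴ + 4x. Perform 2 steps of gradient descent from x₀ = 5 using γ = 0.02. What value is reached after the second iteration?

5.32772096

h′(x) = 4x³ + 4
x₁ = 5 − 0.02·504 = -5.08
x₂ = -5.08 − 0.02·(-520.386048) = 5.32772096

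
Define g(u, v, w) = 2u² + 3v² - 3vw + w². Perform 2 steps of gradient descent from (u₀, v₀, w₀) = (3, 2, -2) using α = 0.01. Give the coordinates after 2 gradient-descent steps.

(2.7648, 1.6538, -1.8074)

∇g = (4u, 6v - 3w, -3v + 2w)
(u₁, v₁, w₁) = (3, 2, -2) − 0.01·(12, 18, -10) = (2.88, 1.82, -1.9)
(u₂, v₂, w₂) = (2.88, 1.82, -1.9) − 0.01·(11.52, 16.62, -9.26) = (2.7648, 1.6538, -1.8074)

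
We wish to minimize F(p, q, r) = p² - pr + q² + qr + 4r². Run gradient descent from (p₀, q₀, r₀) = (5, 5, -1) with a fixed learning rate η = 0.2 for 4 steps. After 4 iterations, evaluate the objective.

∇F = (2p - r, 2q + r, -p + q + 8r)
(p₁, q₁, r₁) = (5, 5, -1) − 0.2·(11, 9, -8) = (2.8, 3.2, 0.6)
(p₂, q₂, r₂) = (2.8, 3.2, 0.6) − 0.2·(5, 7, 5.2) = (1.8, 1.8, -0.44)
(p₃, q₃, r₃) = (1.8, 1.8, -0.44) − 0.2·(4.04, 3.16, -3.52) = (0.992, 1.168, 0.264)
(p₄, q₄, r₄) = (0.992, 1.168, 0.264) − 0.2·(1.72, 2.6, 2.288) = (0.648, 0.648, -0.1936)
F(0.648, 0.648, -0.1936) = 0.98973184

0.98973184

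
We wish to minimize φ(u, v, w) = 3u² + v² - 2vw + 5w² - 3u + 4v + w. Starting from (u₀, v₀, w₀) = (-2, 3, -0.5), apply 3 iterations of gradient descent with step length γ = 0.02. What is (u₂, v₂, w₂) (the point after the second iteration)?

(-1.436, 2.5768, -0.1488)

∇φ = (6u - 3, 2v - 2w + 4, -2v + 10w + 1)
Step 1: at (-2, 3, -0.5), ∇φ = (-15, 11, -10) → (-2, 3, -0.5) − 0.02·(-15, 11, -10) = (-1.7, 2.78, -0.3)
Step 2: at (-1.7, 2.78, -0.3), ∇φ = (-13.2, 10.16, -7.56) → (-1.7, 2.78, -0.3) − 0.02·(-13.2, 10.16, -7.56) = (-1.436, 2.5768, -0.1488)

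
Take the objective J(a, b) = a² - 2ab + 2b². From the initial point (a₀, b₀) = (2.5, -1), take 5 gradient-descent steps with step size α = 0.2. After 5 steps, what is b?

0.36736

∇J = (2a - 2b, -2a + 4b)
(a₁, b₁) = (2.5, -1) − 0.2·(7, -9) = (1.1, 0.8)
(a₂, b₂) = (1.1, 0.8) − 0.2·(0.6, 1) = (0.98, 0.6)
(a₃, b₃) = (0.98, 0.6) − 0.2·(0.76, 0.44) = (0.828, 0.512)
(a₄, b₄) = (0.828, 0.512) − 0.2·(0.632, 0.392) = (0.7016, 0.4336)
(a₅, b₅) = (0.7016, 0.4336) − 0.2·(0.536, 0.3312) = (0.5944, 0.36736)
b = 0.36736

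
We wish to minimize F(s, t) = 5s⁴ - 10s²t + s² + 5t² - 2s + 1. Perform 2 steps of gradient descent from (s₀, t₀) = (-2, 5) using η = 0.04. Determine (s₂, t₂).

∇F = (20s³ - 20st + 2s - 2, -10s² + 10t)
Step 1: at (-2, 5), ∇F = (34, 10) → (-2, 5) − 0.04·(34, 10) = (-3.36, 4.6)
Step 2: at (-3.36, 4.6), ∇F = (-458.26112, -66.896) → (-3.36, 4.6) − 0.04·(-458.26112, -66.896) = (14.9704448, 7.27584)

(14.9704448, 7.27584)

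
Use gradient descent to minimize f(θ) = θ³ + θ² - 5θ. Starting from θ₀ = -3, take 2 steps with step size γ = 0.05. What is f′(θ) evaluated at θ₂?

69.746688

f′(θ) = 3θ² + 2θ - 5
θ₁ = -3 − 0.05·16 = -3.8
θ₂ = -3.8 − 0.05·30.72 = -5.336
f′(θ) at (-5.336) = 69.746688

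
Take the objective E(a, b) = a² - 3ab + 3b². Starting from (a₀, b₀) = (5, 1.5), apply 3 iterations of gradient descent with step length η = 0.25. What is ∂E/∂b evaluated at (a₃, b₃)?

∇E = (2a - 3b, -3a + 6b)
Step 1: at (5, 1.5), ∇E = (5.5, -6) → (5, 1.5) − 0.25·(5.5, -6) = (3.625, 3)
Step 2: at (3.625, 3), ∇E = (-1.75, 7.125) → (3.625, 3) − 0.25·(-1.75, 7.125) = (4.0625, 1.21875)
Step 3: at (4.0625, 1.21875), ∇E = (4.46875, -4.875) → (4.0625, 1.21875) − 0.25·(4.46875, -4.875) = (2.9453125, 2.4375)
∂E/∂b at (2.9453125, 2.4375) = 5.7890625

5.7890625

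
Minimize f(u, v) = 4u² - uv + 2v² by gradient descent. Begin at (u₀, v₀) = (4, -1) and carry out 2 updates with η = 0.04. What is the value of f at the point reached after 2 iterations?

14.15453696

∇f = (8u - v, -u + 4v)
Step 1: at (4, -1), ∇f = (33, -8) → (4, -1) − 0.04·(33, -8) = (2.68, -0.68)
Step 2: at (2.68, -0.68), ∇f = (22.12, -5.4) → (2.68, -0.68) − 0.04·(22.12, -5.4) = (1.7952, -0.464)
f(1.7952, -0.464) = 14.15453696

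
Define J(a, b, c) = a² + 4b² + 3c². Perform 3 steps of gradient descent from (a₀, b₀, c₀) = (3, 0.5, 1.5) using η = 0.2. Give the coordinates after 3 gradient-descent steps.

∇J = (2a, 8b, 6c)
Step 1: at (3, 0.5, 1.5), ∇J = (6, 4, 9) → (3, 0.5, 1.5) − 0.2·(6, 4, 9) = (1.8, -0.3, -0.3)
Step 2: at (1.8, -0.3, -0.3), ∇J = (3.6, -2.4, -1.8) → (1.8, -0.3, -0.3) − 0.2·(3.6, -2.4, -1.8) = (1.08, 0.18, 0.06)
Step 3: at (1.08, 0.18, 0.06), ∇J = (2.16, 1.44, 0.36) → (1.08, 0.18, 0.06) − 0.2·(2.16, 1.44, 0.36) = (0.648, -0.108, -0.012)

(0.648, -0.108, -0.012)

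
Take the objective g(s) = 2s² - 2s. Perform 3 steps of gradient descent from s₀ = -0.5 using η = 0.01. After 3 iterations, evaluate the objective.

1.065515579392

g′(s) = 4s - 2
s₁ = -0.5 − 0.01·(-4) = -0.46
s₂ = -0.46 − 0.01·(-3.84) = -0.4216
s₃ = -0.4216 − 0.01·(-3.6864) = -0.384736
g(-0.384736) = 1.065515579392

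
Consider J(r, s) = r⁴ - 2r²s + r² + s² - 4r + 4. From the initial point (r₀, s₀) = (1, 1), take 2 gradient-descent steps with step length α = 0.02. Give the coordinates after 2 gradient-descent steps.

∇J = (4r³ - 4rs + 2r - 4, -2r² + 2s)
Step 1: at (1, 1), ∇J = (-2, 0) → (1, 1) − 0.02·(-2, 0) = (1.04, 1)
Step 2: at (1.04, 1), ∇J = (-1.580544, -0.1632) → (1.04, 1) − 0.02·(-1.580544, -0.1632) = (1.07161088, 1.003264)

(1.07161088, 1.003264)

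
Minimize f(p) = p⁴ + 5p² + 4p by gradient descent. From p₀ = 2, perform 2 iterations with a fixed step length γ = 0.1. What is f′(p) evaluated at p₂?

24549.779881066496

f′(p) = 4p³ + 10p + 4
Step 1: f′(2) = 56; p₁ = 2 − 0.1·56 = -3.6
Step 2: f′(-3.6) = -218.624; p₂ = -3.6 − 0.1·(-218.624) = 18.2624
f′(p) at (18.2624) = 24549.779881066496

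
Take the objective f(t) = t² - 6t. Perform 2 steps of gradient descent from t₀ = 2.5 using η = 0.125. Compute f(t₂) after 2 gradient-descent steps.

-8.9208984375

f′(t) = 2t - 6
t₁ = 2.5 − 0.125·(-1) = 2.625
t₂ = 2.625 − 0.125·(-0.75) = 2.71875
f(2.71875) = -8.9208984375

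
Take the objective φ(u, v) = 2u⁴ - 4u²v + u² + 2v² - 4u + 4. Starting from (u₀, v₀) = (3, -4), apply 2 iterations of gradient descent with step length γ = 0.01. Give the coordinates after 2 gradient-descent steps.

∇φ = (8u³ - 8uv + 2u - 4, -4u² + 4v)
Step 1: at (3, -4), ∇φ = (314, -52) → (3, -4) − 0.01·(314, -52) = (-0.14, -3.48)
Step 2: at (-0.14, -3.48), ∇φ = (-8.199552, -13.9984) → (-0.14, -3.48) − 0.01·(-8.199552, -13.9984) = (-0.05800448, -3.340016)

(-0.05800448, -3.340016)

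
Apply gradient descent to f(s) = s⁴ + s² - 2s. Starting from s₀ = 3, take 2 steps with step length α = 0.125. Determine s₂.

657.5

f′(s) = 4s³ + 2s - 2
Step 1: f′(3) = 112; s₁ = 3 − 0.125·112 = -11
Step 2: f′(-11) = -5348; s₂ = -11 − 0.125·(-5348) = 657.5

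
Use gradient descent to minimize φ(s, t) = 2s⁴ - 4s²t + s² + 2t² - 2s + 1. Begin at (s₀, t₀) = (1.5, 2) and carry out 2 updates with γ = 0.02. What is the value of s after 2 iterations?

∇φ = (8s³ - 8st + 2s - 2, -4s² + 4t)
(s₁, t₁) = (1.5, 2) − 0.02·(4, -1) = (1.42, 2.02)
(s₂, t₂) = (1.42, 2.02) − 0.02·(0.799104, 0.0144) = (1.40401792, 2.019712)
s = 1.40401792

1.40401792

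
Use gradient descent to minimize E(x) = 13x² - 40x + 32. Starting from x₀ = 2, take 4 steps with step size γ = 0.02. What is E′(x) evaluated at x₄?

E′(x) = 26x - 40
x₁ = 2 − 0.02·12 = 1.76
x₂ = 1.76 − 0.02·5.76 = 1.6448
x₃ = 1.6448 − 0.02·2.7648 = 1.589504
x₄ = 1.589504 − 0.02·1.327104 = 1.56296192
E′(x) at (1.56296192) = 0.63700992

0.63700992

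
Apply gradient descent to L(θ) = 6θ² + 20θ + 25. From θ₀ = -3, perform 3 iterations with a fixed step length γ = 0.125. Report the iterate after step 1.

L′(θ) = 12θ + 20
θ₁ = -3 − 0.125·(-16) = -1

-1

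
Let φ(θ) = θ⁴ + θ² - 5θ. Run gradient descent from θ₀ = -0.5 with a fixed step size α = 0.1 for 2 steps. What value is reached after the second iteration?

φ′(θ) = 4θ³ + 2θ - 5
Step 1: φ′(-0.5) = -6.5; θ₁ = -0.5 − 0.1·(-6.5) = 0.15
Step 2: φ′(0.15) = -4.6865; θ₂ = 0.15 − 0.1·(-4.6865) = 0.61865

0.61865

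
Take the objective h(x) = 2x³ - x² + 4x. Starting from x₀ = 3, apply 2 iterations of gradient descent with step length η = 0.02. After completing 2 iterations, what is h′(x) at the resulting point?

h′(x) = 6x² - 2x + 4
x₁ = 3 − 0.02·52 = 1.96
x₂ = 1.96 − 0.02·23.1296 = 1.497408
h′(x) at (1.497408) = 14.458568310784

14.458568310784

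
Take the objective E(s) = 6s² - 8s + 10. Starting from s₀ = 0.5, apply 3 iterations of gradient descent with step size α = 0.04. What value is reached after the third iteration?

0.643232

E′(s) = 12s - 8
s₁ = 0.5 − 0.04·(-2) = 0.58
s₂ = 0.58 − 0.04·(-1.04) = 0.6216
s₃ = 0.6216 − 0.04·(-0.5408) = 0.643232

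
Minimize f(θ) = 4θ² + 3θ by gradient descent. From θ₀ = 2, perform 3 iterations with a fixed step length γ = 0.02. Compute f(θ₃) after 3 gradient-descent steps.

7.363661838336

f′(θ) = 8θ + 3
Step 1: f′(2) = 19; θ₁ = 2 − 0.02·19 = 1.62
Step 2: f′(1.62) = 15.96; θ₂ = 1.62 − 0.02·15.96 = 1.3008
Step 3: f′(1.3008) = 13.4064; θ₃ = 1.3008 − 0.02·13.4064 = 1.032672
f(1.032672) = 7.363661838336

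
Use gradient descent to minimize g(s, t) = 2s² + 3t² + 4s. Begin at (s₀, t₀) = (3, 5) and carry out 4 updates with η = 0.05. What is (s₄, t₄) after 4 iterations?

(0.6384, 1.2005)

∇g = (4s + 4, 6t)
(s₁, t₁) = (3, 5) − 0.05·(16, 30) = (2.2, 3.5)
(s₂, t₂) = (2.2, 3.5) − 0.05·(12.8, 21) = (1.56, 2.45)
(s₃, t₃) = (1.56, 2.45) − 0.05·(10.24, 14.7) = (1.048, 1.715)
(s₄, t₄) = (1.048, 1.715) − 0.05·(8.192, 10.29) = (0.6384, 1.2005)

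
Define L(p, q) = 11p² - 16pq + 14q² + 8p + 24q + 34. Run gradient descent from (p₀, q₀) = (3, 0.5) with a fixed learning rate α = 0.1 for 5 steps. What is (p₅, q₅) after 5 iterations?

(-232.576, 276.38)

∇L = (22p - 16q + 8, -16p + 28q + 24)
Step 1: at (3, 0.5), ∇L = (66, -10) → (3, 0.5) − 0.1·(66, -10) = (-3.6, 1.5)
Step 2: at (-3.6, 1.5), ∇L = (-95.2, 123.6) → (-3.6, 1.5) − 0.1·(-95.2, 123.6) = (5.92, -10.86)
Step 3: at (5.92, -10.86), ∇L = (312, -374.8) → (5.92, -10.86) − 0.1·(312, -374.8) = (-25.28, 26.62)
Step 4: at (-25.28, 26.62), ∇L = (-974.08, 1173.84) → (-25.28, 26.62) − 0.1·(-974.08, 1173.84) = (72.128, -90.764)
Step 5: at (72.128, -90.764), ∇L = (3047.04, -3671.44) → (72.128, -90.764) − 0.1·(3047.04, -3671.44) = (-232.576, 276.38)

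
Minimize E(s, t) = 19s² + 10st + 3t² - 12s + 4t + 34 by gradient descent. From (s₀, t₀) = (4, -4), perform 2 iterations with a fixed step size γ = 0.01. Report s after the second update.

∇E = (38s + 10t - 12, 10s + 6t + 4)
(s₁, t₁) = (4, -4) − 0.01·(100, 20) = (3, -4.2)
(s₂, t₂) = (3, -4.2) − 0.01·(60, 8.8) = (2.4, -4.288)
s = 2.4

2.4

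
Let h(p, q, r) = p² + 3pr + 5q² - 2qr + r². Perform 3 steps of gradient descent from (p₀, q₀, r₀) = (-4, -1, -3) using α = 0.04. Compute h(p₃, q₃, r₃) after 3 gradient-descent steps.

17.307564773376

∇h = (2p + 3r, 10q - 2r, 3p - 2q + 2r)
Step 1: at (-4, -1, -3), ∇h = (-17, -4, -16) → (-4, -1, -3) − 0.04·(-17, -4, -16) = (-3.32, -0.84, -2.36)
Step 2: at (-3.32, -0.84, -2.36), ∇h = (-13.72, -3.68, -13) → (-3.32, -0.84, -2.36) − 0.04·(-13.72, -3.68, -13) = (-2.7712, -0.6928, -1.84)
Step 3: at (-2.7712, -0.6928, -1.84), ∇h = (-11.0624, -3.248, -10.608) → (-2.7712, -0.6928, -1.84) − 0.04·(-11.0624, -3.248, -10.608) = (-2.328704, -0.56288, -1.41568)
h(-2.328704, -0.56288, -1.41568) = 17.307564773376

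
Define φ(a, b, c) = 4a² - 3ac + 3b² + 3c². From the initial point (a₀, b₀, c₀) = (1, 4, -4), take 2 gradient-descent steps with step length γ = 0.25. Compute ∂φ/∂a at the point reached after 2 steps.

∇φ = (8a - 3c, 6b, -3a + 6c)
(a₁, b₁, c₁) = (1, 4, -4) − 0.25·(20, 24, -27) = (-4, -2, 2.75)
(a₂, b₂, c₂) = (-4, -2, 2.75) − 0.25·(-40.25, -12, 28.5) = (6.0625, 1, -4.375)
∂φ/∂a at (6.0625, 1, -4.375) = 61.625

61.625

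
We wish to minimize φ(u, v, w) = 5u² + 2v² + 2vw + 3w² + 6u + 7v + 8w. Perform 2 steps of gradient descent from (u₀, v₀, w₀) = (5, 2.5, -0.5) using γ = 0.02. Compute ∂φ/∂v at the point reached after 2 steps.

12.848

∇φ = (10u + 6, 4v + 2w + 7, 2v + 6w + 8)
Step 1: at (5, 2.5, -0.5), ∇φ = (56, 16, 10) → (5, 2.5, -0.5) − 0.02·(56, 16, 10) = (3.88, 2.18, -0.7)
Step 2: at (3.88, 2.18, -0.7), ∇φ = (44.8, 14.32, 8.16) → (3.88, 2.18, -0.7) − 0.02·(44.8, 14.32, 8.16) = (2.984, 1.8936, -0.8632)
∂φ/∂v at (2.984, 1.8936, -0.8632) = 12.848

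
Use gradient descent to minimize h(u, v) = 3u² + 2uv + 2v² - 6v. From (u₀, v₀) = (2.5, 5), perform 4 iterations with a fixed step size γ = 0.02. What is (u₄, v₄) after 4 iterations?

(0.9086464, 3.7552448)

∇h = (6u + 2v, 2u + 4v - 6)
(u₁, v₁) = (2.5, 5) − 0.02·(25, 19) = (2, 4.62)
(u₂, v₂) = (2, 4.62) − 0.02·(21.24, 16.48) = (1.5752, 4.2904)
(u₃, v₃) = (1.5752, 4.2904) − 0.02·(18.032, 14.312) = (1.21456, 4.00416)
(u₄, v₄) = (1.21456, 4.00416) − 0.02·(15.29568, 12.44576) = (0.9086464, 3.7552448)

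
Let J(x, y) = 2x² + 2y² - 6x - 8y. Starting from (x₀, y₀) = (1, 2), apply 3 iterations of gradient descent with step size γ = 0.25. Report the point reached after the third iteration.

∇J = (4x - 6, 4y - 8)
(x₁, y₁) = (1, 2) − 0.25·(-2, 0) = (1.5, 2)
(x₂, y₂) = (1.5, 2) − 0.25·(0, 0) = (1.5, 2)
(x₃, y₃) = (1.5, 2) − 0.25·(0, 0) = (1.5, 2)

(1.5, 2)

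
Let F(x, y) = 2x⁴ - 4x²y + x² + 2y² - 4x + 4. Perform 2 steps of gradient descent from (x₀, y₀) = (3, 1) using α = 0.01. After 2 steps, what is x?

1.09545472

∇F = (8x³ - 8xy + 2x - 4, -4x² + 4y)
Step 1: at (3, 1), ∇F = (194, -32) → (3, 1) − 0.01·(194, -32) = (1.06, 1.32)
Step 2: at (1.06, 1.32), ∇F = (-3.545472, 0.7856) → (1.06, 1.32) − 0.01·(-3.545472, 0.7856) = (1.09545472, 1.312144)
x = 1.09545472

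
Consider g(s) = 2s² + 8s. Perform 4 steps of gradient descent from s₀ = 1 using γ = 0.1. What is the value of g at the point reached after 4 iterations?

g′(s) = 4s + 8
s₁ = 1 − 0.1·12 = -0.2
s₂ = -0.2 − 0.1·7.2 = -0.92
s₃ = -0.92 − 0.1·4.32 = -1.352
s₄ = -1.352 − 0.1·2.592 = -1.6112
g(-1.6112) = -7.69766912

-7.69766912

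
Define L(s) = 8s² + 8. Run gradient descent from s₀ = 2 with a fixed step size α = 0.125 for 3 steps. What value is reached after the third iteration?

L′(s) = 16s
Step 1: L′(2) = 32; s₁ = 2 − 0.125·32 = -2
Step 2: L′(-2) = -32; s₂ = -2 − 0.125·(-32) = 2
Step 3: L′(2) = 32; s₃ = 2 − 0.125·32 = -2

-2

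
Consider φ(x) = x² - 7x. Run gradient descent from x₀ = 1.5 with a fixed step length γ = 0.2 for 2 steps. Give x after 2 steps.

φ′(x) = 2x - 7
x₁ = 1.5 − 0.2·(-4) = 2.3
x₂ = 2.3 − 0.2·(-2.4) = 2.78

2.78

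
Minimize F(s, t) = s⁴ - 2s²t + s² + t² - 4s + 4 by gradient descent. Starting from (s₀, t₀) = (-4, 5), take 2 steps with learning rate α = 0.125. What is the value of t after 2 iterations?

100.875

∇F = (4s³ - 4st + 2s - 4, -2s² + 2t)
(s₁, t₁) = (-4, 5) − 0.125·(-188, -22) = (19.5, 7.75)
(s₂, t₂) = (19.5, 7.75) − 0.125·(29090, -745) = (-3616.75, 100.875)
t = 100.875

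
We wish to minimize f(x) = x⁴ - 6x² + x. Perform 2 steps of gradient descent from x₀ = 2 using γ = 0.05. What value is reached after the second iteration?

f′(x) = 4x³ - 12x + 1
Step 1: f′(2) = 9; x₁ = 2 − 0.05·9 = 1.55
Step 2: f′(1.55) = -2.7045; x₂ = 1.55 − 0.05·(-2.7045) = 1.685225

1.685225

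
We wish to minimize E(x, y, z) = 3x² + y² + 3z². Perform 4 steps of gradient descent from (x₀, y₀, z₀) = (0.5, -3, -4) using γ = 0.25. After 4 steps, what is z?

∇E = (6x, 2y, 6z)
(x₁, y₁, z₁) = (0.5, -3, -4) − 0.25·(3, -6, -24) = (-0.25, -1.5, 2)
(x₂, y₂, z₂) = (-0.25, -1.5, 2) − 0.25·(-1.5, -3, 12) = (0.125, -0.75, -1)
(x₃, y₃, z₃) = (0.125, -0.75, -1) − 0.25·(0.75, -1.5, -6) = (-0.0625, -0.375, 0.5)
(x₄, y₄, z₄) = (-0.0625, -0.375, 0.5) − 0.25·(-0.375, -0.75, 3) = (0.03125, -0.1875, -0.25)
z = -0.25

-0.25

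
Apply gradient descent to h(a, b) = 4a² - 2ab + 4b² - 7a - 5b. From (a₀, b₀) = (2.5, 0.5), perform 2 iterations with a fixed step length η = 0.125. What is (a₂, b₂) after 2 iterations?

(1.1875, 0.875)

∇h = (8a - 2b - 7, -2a + 8b - 5)
(a₁, b₁) = (2.5, 0.5) − 0.125·(12, -6) = (1, 1.25)
(a₂, b₂) = (1, 1.25) − 0.125·(-1.5, 3) = (1.1875, 0.875)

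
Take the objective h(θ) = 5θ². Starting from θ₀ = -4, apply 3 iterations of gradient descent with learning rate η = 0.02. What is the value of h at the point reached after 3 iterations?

20.97152

h′(θ) = 10θ
θ₁ = -4 − 0.02·(-40) = -3.2
θ₂ = -3.2 − 0.02·(-32) = -2.56
θ₃ = -2.56 − 0.02·(-25.6) = -2.048
h(-2.048) = 20.97152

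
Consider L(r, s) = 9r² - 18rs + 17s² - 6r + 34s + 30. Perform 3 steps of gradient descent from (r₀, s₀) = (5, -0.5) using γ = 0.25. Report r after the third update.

-1513.75

∇L = (18r - 18s - 6, -18r + 34s + 34)
Step 1: at (5, -0.5), ∇L = (93, -73) → (5, -0.5) − 0.25·(93, -73) = (-18.25, 17.75)
Step 2: at (-18.25, 17.75), ∇L = (-654, 966) → (-18.25, 17.75) − 0.25·(-654, 966) = (145.25, -223.75)
Step 3: at (145.25, -223.75), ∇L = (6636, -10188) → (145.25, -223.75) − 0.25·(6636, -10188) = (-1513.75, 2323.25)
r = -1513.75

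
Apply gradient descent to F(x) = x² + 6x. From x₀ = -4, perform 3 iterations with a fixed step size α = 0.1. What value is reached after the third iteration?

-3.512

F′(x) = 2x + 6
x₁ = -4 − 0.1·(-2) = -3.8
x₂ = -3.8 − 0.1·(-1.6) = -3.64
x₃ = -3.64 − 0.1·(-1.28) = -3.512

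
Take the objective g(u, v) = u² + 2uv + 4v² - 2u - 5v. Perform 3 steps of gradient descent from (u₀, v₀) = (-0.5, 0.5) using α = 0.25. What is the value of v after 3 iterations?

∇g = (2u + 2v - 2, 2u + 8v - 5)
(u₁, v₁) = (-0.5, 0.5) − 0.25·(-2, -2) = (0, 1)
(u₂, v₂) = (0, 1) − 0.25·(0, 3) = (0, 0.25)
(u₃, v₃) = (0, 0.25) − 0.25·(-1.5, -3) = (0.375, 1)
v = 1

1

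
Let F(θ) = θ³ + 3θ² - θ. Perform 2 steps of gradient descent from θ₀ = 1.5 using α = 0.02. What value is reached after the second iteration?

0.9932785

F′(θ) = 3θ² + 6θ - 1
Step 1: F′(1.5) = 14.75; θ₁ = 1.5 − 0.02·14.75 = 1.205
Step 2: F′(1.205) = 10.586075; θ₂ = 1.205 − 0.02·10.586075 = 0.9932785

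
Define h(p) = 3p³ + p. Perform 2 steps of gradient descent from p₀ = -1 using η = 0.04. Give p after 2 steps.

h′(p) = 9p² + 1
Step 1: h′(-1) = 10; p₁ = -1 − 0.04·10 = -1.4
Step 2: h′(-1.4) = 18.64; p₂ = -1.4 − 0.04·18.64 = -2.1456

-2.1456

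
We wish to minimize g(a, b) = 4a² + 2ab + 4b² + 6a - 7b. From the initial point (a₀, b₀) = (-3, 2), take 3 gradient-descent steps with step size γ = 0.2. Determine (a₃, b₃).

∇g = (8a + 2b + 6, 2a + 8b - 7)
Step 1: at (-3, 2), ∇g = (-14, 3) → (-3, 2) − 0.2·(-14, 3) = (-0.2, 1.4)
Step 2: at (-0.2, 1.4), ∇g = (7.2, 3.8) → (-0.2, 1.4) − 0.2·(7.2, 3.8) = (-1.64, 0.64)
Step 3: at (-1.64, 0.64), ∇g = (-5.84, -5.16) → (-1.64, 0.64) − 0.2·(-5.84, -5.16) = (-0.472, 1.672)

(-0.472, 1.672)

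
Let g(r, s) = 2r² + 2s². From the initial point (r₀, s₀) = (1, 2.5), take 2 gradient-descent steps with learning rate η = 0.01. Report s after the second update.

2.304

∇g = (4r, 4s)
Step 1: at (1, 2.5), ∇g = (4, 10) → (1, 2.5) − 0.01·(4, 10) = (0.96, 2.4)
Step 2: at (0.96, 2.4), ∇g = (3.84, 9.6) → (0.96, 2.4) − 0.01·(3.84, 9.6) = (0.9216, 2.304)
s = 2.304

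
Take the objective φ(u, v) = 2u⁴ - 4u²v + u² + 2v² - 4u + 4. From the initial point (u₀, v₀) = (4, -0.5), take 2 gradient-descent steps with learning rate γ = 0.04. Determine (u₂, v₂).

(1623.55876864, 49.573344)

∇φ = (8u³ - 8uv + 2u - 4, -4u² + 4v)
Step 1: at (4, -0.5), ∇φ = (532, -66) → (4, -0.5) − 0.04·(532, -66) = (-17.28, 2.14)
Step 2: at (-17.28, 2.14), ∇φ = (-41020.969216, -1185.8336) → (-17.28, 2.14) − 0.04·(-41020.969216, -1185.8336) = (1623.55876864, 49.573344)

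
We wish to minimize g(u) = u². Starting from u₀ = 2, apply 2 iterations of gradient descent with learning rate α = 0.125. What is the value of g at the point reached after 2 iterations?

1.265625

g′(u) = 2u
u₁ = 2 − 0.125·4 = 1.5
u₂ = 1.5 − 0.125·3 = 1.125
g(1.125) = 1.265625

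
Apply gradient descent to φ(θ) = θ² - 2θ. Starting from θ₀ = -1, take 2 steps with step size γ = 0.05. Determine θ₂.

φ′(θ) = 2θ - 2
Step 1: φ′(-1) = -4; θ₁ = -1 − 0.05·(-4) = -0.8
Step 2: φ′(-0.8) = -3.6; θ₂ = -0.8 − 0.05·(-3.6) = -0.62

-0.62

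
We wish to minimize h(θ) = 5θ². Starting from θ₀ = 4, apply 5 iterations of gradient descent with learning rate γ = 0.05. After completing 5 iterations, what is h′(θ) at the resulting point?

h′(θ) = 10θ
θ₁ = 4 − 0.05·40 = 2
θ₂ = 2 − 0.05·20 = 1
θ₃ = 1 − 0.05·10 = 0.5
θ₄ = 0.5 − 0.05·5 = 0.25
θ₅ = 0.25 − 0.05·2.5 = 0.125
h′(θ) at (0.125) = 1.25

1.25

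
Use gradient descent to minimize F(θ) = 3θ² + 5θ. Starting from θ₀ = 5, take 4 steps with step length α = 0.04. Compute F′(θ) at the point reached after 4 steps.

11.6767616

F′(θ) = 6θ + 5
θ₁ = 5 − 0.04·35 = 3.6
θ₂ = 3.6 − 0.04·26.6 = 2.536
θ₃ = 2.536 − 0.04·20.216 = 1.72736
θ₄ = 1.72736 − 0.04·15.36416 = 1.1127936
F′(θ) at (1.1127936) = 11.6767616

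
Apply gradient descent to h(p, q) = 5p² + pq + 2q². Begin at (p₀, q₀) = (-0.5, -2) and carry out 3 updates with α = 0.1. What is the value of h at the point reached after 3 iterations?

∇h = (10p + q, p + 4q)
Step 1: at (-0.5, -2), ∇h = (-7, -8.5) → (-0.5, -2) − 0.1·(-7, -8.5) = (0.2, -1.15)
Step 2: at (0.2, -1.15), ∇h = (0.85, -4.4) → (0.2, -1.15) − 0.1·(0.85, -4.4) = (0.115, -0.71)
Step 3: at (0.115, -0.71), ∇h = (0.44, -2.725) → (0.115, -0.71) − 0.1·(0.44, -2.725) = (0.071, -0.4375)
h(0.071, -0.4375) = 0.376955

0.376955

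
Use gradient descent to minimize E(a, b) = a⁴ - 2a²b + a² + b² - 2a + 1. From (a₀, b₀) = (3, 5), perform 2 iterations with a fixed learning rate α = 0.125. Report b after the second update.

∇E = (4a³ - 4ab + 2a - 2, -2a² + 2b)
(a₁, b₁) = (3, 5) − 0.125·(52, -8) = (-3.5, 6)
(a₂, b₂) = (-3.5, 6) − 0.125·(-96.5, -12.5) = (8.5625, 7.5625)
b = 7.5625

7.5625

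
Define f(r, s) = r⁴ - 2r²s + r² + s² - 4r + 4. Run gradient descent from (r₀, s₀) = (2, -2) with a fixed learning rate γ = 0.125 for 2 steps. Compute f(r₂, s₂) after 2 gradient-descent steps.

859446.140625

∇f = (4r³ - 4rs + 2r - 4, -2r² + 2s)
(r₁, s₁) = (2, -2) − 0.125·(48, -12) = (-4, -0.5)
(r₂, s₂) = (-4, -0.5) − 0.125·(-276, -33) = (30.5, 3.625)
f(30.5, 3.625) = 859446.140625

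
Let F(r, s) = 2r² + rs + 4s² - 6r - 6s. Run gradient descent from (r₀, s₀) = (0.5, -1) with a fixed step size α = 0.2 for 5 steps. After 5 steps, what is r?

1.39968

∇F = (4r + s - 6, r + 8s - 6)
(r₁, s₁) = (0.5, -1) − 0.2·(-5, -13.5) = (1.5, 1.7)
(r₂, s₂) = (1.5, 1.7) − 0.2·(1.7, 9.1) = (1.16, -0.12)
(r₃, s₃) = (1.16, -0.12) − 0.2·(-1.48, -5.8) = (1.456, 1.04)
(r₄, s₄) = (1.456, 1.04) − 0.2·(0.864, 3.776) = (1.2832, 0.2848)
(r₅, s₅) = (1.2832, 0.2848) − 0.2·(-0.5824, -2.4384) = (1.39968, 0.77248)
r = 1.39968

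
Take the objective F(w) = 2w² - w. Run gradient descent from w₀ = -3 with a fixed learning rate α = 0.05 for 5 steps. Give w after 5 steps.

-0.81496

F′(w) = 4w - 1
Step 1: F′(-3) = -13; w₁ = -3 − 0.05·(-13) = -2.35
Step 2: F′(-2.35) = -10.4; w₂ = -2.35 − 0.05·(-10.4) = -1.83
Step 3: F′(-1.83) = -8.32; w₃ = -1.83 − 0.05·(-8.32) = -1.414
Step 4: F′(-1.414) = -6.656; w₄ = -1.414 − 0.05·(-6.656) = -1.0812
Step 5: F′(-1.0812) = -5.3248; w₅ = -1.0812 − 0.05·(-5.3248) = -0.81496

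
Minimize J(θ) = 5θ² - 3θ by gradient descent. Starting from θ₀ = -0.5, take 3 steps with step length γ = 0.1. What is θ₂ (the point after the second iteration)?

0.3

J′(θ) = 10θ - 3
Step 1: J′(-0.5) = -8; θ₁ = -0.5 − 0.1·(-8) = 0.3
Step 2: J′(0.3) = 0; θ₂ = 0.3 − 0.1·0 = 0.3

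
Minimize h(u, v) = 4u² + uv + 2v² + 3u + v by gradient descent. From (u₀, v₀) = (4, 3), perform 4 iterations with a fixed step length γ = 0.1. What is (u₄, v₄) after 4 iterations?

(-0.4223, 0.1454)

∇h = (8u + v + 3, u + 4v + 1)
(u₁, v₁) = (4, 3) − 0.1·(38, 17) = (0.2, 1.3)
(u₂, v₂) = (0.2, 1.3) − 0.1·(5.9, 6.4) = (-0.39, 0.66)
(u₃, v₃) = (-0.39, 0.66) − 0.1·(0.54, 3.25) = (-0.444, 0.335)
(u₄, v₄) = (-0.444, 0.335) − 0.1·(-0.217, 1.896) = (-0.4223, 0.1454)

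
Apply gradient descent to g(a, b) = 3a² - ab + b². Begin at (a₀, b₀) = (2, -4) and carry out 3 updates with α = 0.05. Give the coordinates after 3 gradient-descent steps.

∇g = (6a - b, -a + 2b)
(a₁, b₁) = (2, -4) − 0.05·(16, -10) = (1.2, -3.5)
(a₂, b₂) = (1.2, -3.5) − 0.05·(10.7, -8.2) = (0.665, -3.09)
(a₃, b₃) = (0.665, -3.09) − 0.05·(7.08, -6.845) = (0.311, -2.74775)

(0.311, -2.74775)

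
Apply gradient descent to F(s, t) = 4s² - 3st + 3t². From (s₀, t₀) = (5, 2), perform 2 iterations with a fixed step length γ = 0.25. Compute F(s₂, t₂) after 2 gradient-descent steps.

∇F = (8s - 3t, -3s + 6t)
(s₁, t₁) = (5, 2) − 0.25·(34, -3) = (-3.5, 2.75)
(s₂, t₂) = (-3.5, 2.75) − 0.25·(-36.25, 27) = (5.5625, -4)
F(5.5625, -4) = 238.515625

238.515625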